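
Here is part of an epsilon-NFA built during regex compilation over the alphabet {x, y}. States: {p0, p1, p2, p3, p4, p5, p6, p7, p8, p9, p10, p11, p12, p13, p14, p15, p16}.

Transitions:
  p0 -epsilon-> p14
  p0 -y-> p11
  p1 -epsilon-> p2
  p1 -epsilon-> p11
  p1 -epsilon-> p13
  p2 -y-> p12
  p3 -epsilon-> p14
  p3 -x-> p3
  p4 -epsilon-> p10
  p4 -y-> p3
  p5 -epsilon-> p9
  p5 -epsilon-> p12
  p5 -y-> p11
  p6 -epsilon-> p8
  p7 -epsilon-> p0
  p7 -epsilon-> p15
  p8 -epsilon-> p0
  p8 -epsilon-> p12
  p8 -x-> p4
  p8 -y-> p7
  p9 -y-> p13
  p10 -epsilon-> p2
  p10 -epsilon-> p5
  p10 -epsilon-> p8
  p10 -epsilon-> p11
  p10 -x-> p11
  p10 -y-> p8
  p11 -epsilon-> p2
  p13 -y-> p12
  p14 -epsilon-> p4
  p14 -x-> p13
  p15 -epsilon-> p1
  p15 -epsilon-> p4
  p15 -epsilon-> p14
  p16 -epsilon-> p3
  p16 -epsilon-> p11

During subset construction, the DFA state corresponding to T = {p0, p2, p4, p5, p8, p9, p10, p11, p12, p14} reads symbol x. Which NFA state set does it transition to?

p8 on x → {p4}.
p10 on x → {p11}.
p14 on x → {p13}.
No x-transition from p0, p2, p4, p5, p9, p11, p12.
Union after reading x: {p4, p11, p13}.
Now take the epsilon-closure:
From p4 via epsilon: add p10.
From p11 via epsilon: add p2.
From p10 via epsilon: add p5, p8.
From p5 via epsilon: add p9, p12.
From p8 via epsilon: add p0.
From p0 via epsilon: add p14.
No new states can be added; the closed set is {p0, p2, p4, p5, p8, p9, p10, p11, p12, p13, p14}.

{p0, p2, p4, p5, p8, p9, p10, p11, p12, p13, p14}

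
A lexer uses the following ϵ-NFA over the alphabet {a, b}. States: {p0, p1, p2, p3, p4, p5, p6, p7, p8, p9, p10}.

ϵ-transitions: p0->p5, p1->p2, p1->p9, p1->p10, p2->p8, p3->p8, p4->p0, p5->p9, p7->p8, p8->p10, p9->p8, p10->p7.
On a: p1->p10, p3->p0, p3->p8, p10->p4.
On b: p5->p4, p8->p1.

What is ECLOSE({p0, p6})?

{p0, p5, p6, p7, p8, p9, p10}

Start with {p0, p6}.
From p0 via ϵ: add p5.
From p5 via ϵ: add p9.
From p9 via ϵ: add p8.
From p8 via ϵ: add p10.
From p10 via ϵ: add p7.
No new states can be added; the closed set is {p0, p5, p6, p7, p8, p9, p10}.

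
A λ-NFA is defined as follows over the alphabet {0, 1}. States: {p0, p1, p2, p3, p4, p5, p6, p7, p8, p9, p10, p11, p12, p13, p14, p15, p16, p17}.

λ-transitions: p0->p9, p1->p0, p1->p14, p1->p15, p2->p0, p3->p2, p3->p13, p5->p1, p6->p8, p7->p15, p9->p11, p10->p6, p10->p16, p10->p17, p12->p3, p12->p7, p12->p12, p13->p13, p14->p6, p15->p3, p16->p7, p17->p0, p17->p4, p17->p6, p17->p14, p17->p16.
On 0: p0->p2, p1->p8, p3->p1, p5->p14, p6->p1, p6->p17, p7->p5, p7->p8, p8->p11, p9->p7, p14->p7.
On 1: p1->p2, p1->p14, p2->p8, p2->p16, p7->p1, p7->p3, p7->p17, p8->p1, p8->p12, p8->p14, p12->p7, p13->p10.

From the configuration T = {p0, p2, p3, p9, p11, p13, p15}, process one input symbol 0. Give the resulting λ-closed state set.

p0 on 0 → {p2}.
p3 on 0 → {p1}.
p9 on 0 → {p7}.
No 0-transition from p2, p11, p13, p15.
Union after reading 0: {p1, p2, p7}.
Now take the λ-closure:
From p1 via λ: add p0, p14, p15.
From p0 via λ: add p9.
From p14 via λ: add p6.
From p15 via λ: add p3.
From p3 via λ: add p13.
From p6 via λ: add p8.
From p9 via λ: add p11.
No new states can be added; the closed set is {p0, p1, p2, p3, p6, p7, p8, p9, p11, p13, p14, p15}.

{p0, p1, p2, p3, p6, p7, p8, p9, p11, p13, p14, p15}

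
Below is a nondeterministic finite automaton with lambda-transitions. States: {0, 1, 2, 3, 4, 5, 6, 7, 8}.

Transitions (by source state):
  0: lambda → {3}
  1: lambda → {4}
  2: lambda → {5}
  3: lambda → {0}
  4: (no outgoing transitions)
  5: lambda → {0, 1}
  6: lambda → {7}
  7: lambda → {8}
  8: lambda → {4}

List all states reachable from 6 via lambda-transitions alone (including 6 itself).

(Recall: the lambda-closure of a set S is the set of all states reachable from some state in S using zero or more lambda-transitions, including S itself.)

{4, 6, 7, 8}

Start with {6}.
From 6 via lambda: add 7.
From 7 via lambda: add 8.
From 8 via lambda: add 4.
No new states can be added; the closed set is {4, 6, 7, 8}.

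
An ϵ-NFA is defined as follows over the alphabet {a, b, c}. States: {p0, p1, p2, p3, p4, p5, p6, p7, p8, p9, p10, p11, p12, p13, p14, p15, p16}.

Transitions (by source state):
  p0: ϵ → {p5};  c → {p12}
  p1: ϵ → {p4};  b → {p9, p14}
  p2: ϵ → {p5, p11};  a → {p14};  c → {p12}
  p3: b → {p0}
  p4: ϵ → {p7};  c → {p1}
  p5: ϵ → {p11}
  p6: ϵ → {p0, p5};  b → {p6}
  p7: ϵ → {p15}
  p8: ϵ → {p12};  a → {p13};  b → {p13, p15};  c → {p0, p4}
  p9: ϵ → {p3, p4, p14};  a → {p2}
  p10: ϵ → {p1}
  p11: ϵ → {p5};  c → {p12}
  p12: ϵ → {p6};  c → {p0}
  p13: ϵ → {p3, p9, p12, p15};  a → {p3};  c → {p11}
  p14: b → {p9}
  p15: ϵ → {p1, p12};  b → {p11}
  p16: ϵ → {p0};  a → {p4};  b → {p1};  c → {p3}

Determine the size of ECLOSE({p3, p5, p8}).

Start with {p3, p5, p8}.
From p5 via ϵ: add p11.
From p8 via ϵ: add p12.
From p12 via ϵ: add p6.
From p6 via ϵ: add p0.
ϵ-closure = {p0, p3, p5, p6, p8, p11, p12}, which has 7 states.

7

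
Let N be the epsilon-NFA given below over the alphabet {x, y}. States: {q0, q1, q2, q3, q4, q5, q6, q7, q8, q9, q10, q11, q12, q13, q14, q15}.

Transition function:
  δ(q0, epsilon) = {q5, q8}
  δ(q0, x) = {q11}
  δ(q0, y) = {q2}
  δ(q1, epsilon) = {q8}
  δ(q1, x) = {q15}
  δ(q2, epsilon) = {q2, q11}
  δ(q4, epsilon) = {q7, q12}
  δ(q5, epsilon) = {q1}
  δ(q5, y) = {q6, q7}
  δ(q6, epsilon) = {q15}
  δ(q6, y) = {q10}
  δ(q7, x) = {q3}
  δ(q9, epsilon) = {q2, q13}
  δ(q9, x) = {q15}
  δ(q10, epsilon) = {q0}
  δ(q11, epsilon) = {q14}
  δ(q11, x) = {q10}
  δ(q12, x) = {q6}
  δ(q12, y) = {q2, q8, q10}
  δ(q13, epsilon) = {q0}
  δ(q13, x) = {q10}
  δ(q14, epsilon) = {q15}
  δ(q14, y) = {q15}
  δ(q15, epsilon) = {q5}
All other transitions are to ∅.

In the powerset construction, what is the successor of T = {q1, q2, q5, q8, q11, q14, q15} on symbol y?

q5 on y → {q6, q7}.
q14 on y → {q15}.
No y-transition from q1, q2, q8, q11, q15.
Union after reading y: {q6, q7, q15}.
Now take the epsilon-closure:
From q15 via epsilon: add q5.
From q5 via epsilon: add q1.
From q1 via epsilon: add q8.
No new states can be added; the closed set is {q1, q5, q6, q7, q8, q15}.

{q1, q5, q6, q7, q8, q15}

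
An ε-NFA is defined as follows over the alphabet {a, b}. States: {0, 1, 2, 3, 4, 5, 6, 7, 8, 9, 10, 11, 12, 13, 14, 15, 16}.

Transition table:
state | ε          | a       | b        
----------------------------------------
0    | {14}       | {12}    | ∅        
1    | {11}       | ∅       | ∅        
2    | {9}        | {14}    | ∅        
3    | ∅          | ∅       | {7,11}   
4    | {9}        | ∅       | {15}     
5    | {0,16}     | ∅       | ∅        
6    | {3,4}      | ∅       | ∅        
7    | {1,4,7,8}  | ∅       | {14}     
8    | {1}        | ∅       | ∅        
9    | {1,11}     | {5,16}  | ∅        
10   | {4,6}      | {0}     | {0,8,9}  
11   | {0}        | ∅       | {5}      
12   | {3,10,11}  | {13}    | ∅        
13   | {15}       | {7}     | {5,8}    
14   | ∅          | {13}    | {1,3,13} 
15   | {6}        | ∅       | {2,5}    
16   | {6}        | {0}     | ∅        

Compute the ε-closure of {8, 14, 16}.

{0, 1, 3, 4, 6, 8, 9, 11, 14, 16}

Start with {8, 14, 16}.
From 8 via ε: add 1.
From 16 via ε: add 6.
From 1 via ε: add 11.
From 6 via ε: add 3, 4.
From 4 via ε: add 9.
From 11 via ε: add 0.
No new states can be added; the closed set is {0, 1, 3, 4, 6, 8, 9, 11, 14, 16}.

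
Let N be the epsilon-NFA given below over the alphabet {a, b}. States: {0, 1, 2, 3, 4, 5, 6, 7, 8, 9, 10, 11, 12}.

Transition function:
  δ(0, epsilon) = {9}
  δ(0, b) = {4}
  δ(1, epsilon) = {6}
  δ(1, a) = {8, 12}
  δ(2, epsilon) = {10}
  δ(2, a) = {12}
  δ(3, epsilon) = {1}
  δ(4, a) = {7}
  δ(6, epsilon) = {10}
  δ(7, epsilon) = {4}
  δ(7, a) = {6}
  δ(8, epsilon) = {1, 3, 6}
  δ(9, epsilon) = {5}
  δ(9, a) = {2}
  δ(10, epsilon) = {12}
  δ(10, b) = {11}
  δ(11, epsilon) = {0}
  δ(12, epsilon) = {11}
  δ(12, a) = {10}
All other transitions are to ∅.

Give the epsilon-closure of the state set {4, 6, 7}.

{0, 4, 5, 6, 7, 9, 10, 11, 12}

Start with {4, 6, 7}.
From 6 via epsilon: add 10.
From 10 via epsilon: add 12.
From 12 via epsilon: add 11.
From 11 via epsilon: add 0.
From 0 via epsilon: add 9.
From 9 via epsilon: add 5.
No new states can be added; the closed set is {0, 4, 5, 6, 7, 9, 10, 11, 12}.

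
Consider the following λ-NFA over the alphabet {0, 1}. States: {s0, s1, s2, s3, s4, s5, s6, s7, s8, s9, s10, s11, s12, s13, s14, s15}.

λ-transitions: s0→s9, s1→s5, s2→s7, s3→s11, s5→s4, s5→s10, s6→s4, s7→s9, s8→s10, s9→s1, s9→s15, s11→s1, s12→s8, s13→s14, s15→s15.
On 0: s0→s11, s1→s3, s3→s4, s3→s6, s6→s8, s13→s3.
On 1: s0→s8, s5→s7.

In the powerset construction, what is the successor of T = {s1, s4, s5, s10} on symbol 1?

{s1, s4, s5, s7, s9, s10, s15}

s5 on 1 → {s7}.
No 1-transition from s1, s4, s10.
Union after reading 1: {s7}.
Now take the λ-closure:
From s7 via λ: add s9.
From s9 via λ: add s1, s15.
From s1 via λ: add s5.
From s5 via λ: add s4, s10.
No new states can be added; the closed set is {s1, s4, s5, s7, s9, s10, s15}.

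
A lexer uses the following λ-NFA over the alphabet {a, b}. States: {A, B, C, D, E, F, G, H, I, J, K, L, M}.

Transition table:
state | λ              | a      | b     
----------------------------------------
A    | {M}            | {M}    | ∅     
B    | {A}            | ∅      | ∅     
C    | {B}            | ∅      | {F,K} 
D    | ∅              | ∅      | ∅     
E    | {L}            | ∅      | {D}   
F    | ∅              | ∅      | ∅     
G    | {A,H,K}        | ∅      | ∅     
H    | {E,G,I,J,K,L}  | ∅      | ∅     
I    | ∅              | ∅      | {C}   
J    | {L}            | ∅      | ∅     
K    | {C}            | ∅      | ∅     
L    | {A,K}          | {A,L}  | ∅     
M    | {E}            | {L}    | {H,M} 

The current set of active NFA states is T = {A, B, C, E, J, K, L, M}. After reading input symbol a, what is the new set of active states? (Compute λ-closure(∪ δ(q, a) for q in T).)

A on a → {M}.
L on a → {A, L}.
M on a → {L}.
No a-transition from B, C, E, J, K.
Union after reading a: {A, L, M}.
Now take the λ-closure:
From L via λ: add K.
From M via λ: add E.
From K via λ: add C.
From C via λ: add B.
No new states can be added; the closed set is {A, B, C, E, K, L, M}.

{A, B, C, E, K, L, M}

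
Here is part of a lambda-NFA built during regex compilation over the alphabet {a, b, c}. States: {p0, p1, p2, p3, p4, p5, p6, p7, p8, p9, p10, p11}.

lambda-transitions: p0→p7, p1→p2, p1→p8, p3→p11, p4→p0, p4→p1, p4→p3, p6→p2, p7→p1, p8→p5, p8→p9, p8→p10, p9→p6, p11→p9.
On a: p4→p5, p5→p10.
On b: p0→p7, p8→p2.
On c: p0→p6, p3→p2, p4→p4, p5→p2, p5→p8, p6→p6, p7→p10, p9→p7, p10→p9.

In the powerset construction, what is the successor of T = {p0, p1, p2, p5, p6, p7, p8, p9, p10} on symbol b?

p0 on b → {p7}.
p8 on b → {p2}.
No b-transition from p1, p2, p5, p6, p7, p9, p10.
Union after reading b: {p2, p7}.
Now take the lambda-closure:
From p7 via lambda: add p1.
From p1 via lambda: add p8.
From p8 via lambda: add p5, p9, p10.
From p9 via lambda: add p6.
No new states can be added; the closed set is {p1, p2, p5, p6, p7, p8, p9, p10}.

{p1, p2, p5, p6, p7, p8, p9, p10}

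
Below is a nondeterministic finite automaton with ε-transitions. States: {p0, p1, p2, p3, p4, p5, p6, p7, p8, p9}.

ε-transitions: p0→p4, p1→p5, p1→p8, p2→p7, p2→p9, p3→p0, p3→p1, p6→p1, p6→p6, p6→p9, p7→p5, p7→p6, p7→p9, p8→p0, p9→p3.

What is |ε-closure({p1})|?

Start with {p1}.
From p1 via ε: add p5, p8.
From p8 via ε: add p0.
From p0 via ε: add p4.
ε-closure = {p0, p1, p4, p5, p8}, which has 5 states.

5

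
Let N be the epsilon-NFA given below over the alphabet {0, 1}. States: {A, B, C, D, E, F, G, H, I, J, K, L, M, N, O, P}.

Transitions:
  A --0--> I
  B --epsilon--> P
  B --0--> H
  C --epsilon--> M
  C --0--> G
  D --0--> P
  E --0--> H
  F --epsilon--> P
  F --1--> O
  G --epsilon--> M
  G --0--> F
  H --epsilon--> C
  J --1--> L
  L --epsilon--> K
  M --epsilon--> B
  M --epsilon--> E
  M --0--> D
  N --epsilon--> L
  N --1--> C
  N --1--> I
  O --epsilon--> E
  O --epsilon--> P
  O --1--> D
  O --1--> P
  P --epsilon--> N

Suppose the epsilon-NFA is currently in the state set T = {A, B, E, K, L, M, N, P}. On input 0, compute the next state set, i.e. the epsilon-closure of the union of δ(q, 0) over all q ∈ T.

{B, C, D, E, H, I, K, L, M, N, P}

A on 0 → {I}.
B on 0 → {H}.
E on 0 → {H}.
M on 0 → {D}.
No 0-transition from K, L, N, P.
Union after reading 0: {D, H, I}.
Now take the epsilon-closure:
From H via epsilon: add C.
From C via epsilon: add M.
From M via epsilon: add B, E.
From B via epsilon: add P.
From P via epsilon: add N.
From N via epsilon: add L.
From L via epsilon: add K.
No new states can be added; the closed set is {B, C, D, E, H, I, K, L, M, N, P}.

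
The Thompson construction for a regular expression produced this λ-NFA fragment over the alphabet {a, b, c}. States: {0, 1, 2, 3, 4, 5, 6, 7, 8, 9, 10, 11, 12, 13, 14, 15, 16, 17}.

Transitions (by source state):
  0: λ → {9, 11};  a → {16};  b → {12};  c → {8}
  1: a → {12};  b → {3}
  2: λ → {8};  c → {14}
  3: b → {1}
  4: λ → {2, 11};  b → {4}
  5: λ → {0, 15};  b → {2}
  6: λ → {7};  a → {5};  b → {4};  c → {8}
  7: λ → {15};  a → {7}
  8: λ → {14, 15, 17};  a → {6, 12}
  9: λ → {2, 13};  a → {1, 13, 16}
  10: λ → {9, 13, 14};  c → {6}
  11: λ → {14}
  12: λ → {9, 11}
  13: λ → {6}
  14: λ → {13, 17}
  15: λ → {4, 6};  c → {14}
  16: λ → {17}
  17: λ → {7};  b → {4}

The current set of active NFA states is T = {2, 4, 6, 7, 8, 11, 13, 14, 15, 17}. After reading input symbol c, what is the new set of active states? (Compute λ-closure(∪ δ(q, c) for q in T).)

2 on c → {14}.
6 on c → {8}.
15 on c → {14}.
No c-transition from 4, 7, 8, 11, 13, 14, 17.
Union after reading c: {8, 14}.
Now take the λ-closure:
From 8 via λ: add 15, 17.
From 14 via λ: add 13.
From 13 via λ: add 6.
From 15 via λ: add 4.
From 17 via λ: add 7.
From 4 via λ: add 2, 11.
No new states can be added; the closed set is {2, 4, 6, 7, 8, 11, 13, 14, 15, 17}.

{2, 4, 6, 7, 8, 11, 13, 14, 15, 17}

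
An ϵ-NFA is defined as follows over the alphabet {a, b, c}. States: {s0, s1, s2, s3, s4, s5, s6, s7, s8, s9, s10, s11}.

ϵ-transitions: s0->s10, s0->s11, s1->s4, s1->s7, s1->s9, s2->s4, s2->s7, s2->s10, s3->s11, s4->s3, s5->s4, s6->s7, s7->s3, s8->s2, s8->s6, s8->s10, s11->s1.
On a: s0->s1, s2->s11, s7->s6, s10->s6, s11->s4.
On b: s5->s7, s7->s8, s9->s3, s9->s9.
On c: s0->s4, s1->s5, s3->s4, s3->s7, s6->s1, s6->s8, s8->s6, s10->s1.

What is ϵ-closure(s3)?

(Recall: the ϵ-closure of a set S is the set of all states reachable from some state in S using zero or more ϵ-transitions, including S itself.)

Start with {s3}.
From s3 via ϵ: add s11.
From s11 via ϵ: add s1.
From s1 via ϵ: add s4, s7, s9.
No new states can be added; the closed set is {s1, s3, s4, s7, s9, s11}.

{s1, s3, s4, s7, s9, s11}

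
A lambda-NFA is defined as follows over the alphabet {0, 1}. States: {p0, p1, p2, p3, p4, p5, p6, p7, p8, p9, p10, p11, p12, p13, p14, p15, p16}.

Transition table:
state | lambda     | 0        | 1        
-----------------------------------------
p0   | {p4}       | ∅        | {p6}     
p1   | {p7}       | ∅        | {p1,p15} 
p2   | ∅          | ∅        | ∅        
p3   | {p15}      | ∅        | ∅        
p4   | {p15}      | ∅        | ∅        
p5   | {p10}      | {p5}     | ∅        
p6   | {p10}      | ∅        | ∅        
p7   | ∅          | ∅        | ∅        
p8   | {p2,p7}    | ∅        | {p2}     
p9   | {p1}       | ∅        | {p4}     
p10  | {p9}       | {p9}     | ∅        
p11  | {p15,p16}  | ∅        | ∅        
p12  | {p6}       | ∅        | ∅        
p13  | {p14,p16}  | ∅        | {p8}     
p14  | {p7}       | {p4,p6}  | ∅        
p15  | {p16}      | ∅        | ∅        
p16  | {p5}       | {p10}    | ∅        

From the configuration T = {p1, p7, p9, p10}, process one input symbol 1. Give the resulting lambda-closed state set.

{p1, p4, p5, p7, p9, p10, p15, p16}

p1 on 1 → {p1, p15}.
p9 on 1 → {p4}.
No 1-transition from p7, p10.
Union after reading 1: {p1, p4, p15}.
Now take the lambda-closure:
From p1 via lambda: add p7.
From p15 via lambda: add p16.
From p16 via lambda: add p5.
From p5 via lambda: add p10.
From p10 via lambda: add p9.
No new states can be added; the closed set is {p1, p4, p5, p7, p9, p10, p15, p16}.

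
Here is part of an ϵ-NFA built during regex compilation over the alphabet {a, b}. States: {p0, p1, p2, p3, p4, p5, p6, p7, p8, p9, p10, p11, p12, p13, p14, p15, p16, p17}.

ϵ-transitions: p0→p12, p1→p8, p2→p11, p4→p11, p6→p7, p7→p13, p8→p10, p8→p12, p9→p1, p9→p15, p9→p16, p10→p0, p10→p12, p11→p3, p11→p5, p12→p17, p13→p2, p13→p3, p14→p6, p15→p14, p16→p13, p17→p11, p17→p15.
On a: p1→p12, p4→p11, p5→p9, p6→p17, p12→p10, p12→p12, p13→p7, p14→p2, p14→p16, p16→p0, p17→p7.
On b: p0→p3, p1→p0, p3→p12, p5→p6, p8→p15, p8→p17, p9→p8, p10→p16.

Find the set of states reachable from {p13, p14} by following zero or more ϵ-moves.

Start with {p13, p14}.
From p13 via ϵ: add p2, p3.
From p14 via ϵ: add p6.
From p2 via ϵ: add p11.
From p6 via ϵ: add p7.
From p11 via ϵ: add p5.
No new states can be added; the closed set is {p2, p3, p5, p6, p7, p11, p13, p14}.

{p2, p3, p5, p6, p7, p11, p13, p14}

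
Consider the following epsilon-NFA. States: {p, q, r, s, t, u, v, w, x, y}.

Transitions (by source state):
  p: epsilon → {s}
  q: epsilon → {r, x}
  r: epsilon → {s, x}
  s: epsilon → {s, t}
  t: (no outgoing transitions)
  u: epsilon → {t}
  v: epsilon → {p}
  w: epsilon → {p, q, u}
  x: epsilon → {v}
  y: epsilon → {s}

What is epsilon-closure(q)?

Start with {q}.
From q via epsilon: add r, x.
From r via epsilon: add s.
From x via epsilon: add v.
From s via epsilon: add t.
From v via epsilon: add p.
No new states can be added; the closed set is {p, q, r, s, t, v, x}.

{p, q, r, s, t, v, x}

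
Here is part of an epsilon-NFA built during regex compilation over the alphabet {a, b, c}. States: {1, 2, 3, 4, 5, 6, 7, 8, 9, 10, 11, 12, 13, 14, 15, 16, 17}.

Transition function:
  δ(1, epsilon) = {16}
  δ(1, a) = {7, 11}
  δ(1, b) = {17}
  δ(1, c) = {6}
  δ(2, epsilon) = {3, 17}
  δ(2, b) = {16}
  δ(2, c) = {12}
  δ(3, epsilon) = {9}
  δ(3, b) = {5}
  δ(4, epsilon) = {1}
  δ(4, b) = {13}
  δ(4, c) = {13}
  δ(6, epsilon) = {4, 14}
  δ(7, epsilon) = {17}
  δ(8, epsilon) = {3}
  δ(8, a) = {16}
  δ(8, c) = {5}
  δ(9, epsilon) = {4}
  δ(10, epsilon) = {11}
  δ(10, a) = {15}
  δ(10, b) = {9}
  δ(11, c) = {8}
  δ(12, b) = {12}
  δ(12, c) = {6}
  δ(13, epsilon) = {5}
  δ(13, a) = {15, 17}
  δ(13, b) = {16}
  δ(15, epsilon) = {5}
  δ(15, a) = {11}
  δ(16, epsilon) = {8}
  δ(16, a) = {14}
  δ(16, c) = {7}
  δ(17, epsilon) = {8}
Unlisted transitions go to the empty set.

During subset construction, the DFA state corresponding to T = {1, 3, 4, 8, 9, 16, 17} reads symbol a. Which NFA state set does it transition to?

1 on a → {7, 11}.
8 on a → {16}.
16 on a → {14}.
No a-transition from 3, 4, 9, 17.
Union after reading a: {7, 11, 14, 16}.
Now take the epsilon-closure:
From 7 via epsilon: add 17.
From 16 via epsilon: add 8.
From 8 via epsilon: add 3.
From 3 via epsilon: add 9.
From 9 via epsilon: add 4.
From 4 via epsilon: add 1.
No new states can be added; the closed set is {1, 3, 4, 7, 8, 9, 11, 14, 16, 17}.

{1, 3, 4, 7, 8, 9, 11, 14, 16, 17}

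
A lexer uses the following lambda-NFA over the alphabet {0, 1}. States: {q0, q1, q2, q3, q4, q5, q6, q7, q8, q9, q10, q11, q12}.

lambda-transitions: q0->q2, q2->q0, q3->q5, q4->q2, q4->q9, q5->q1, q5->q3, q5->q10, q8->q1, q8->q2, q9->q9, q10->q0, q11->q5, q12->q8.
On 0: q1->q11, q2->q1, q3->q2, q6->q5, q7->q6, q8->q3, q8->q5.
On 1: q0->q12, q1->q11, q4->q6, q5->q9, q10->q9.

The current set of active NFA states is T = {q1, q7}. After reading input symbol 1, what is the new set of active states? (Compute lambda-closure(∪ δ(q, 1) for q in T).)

{q0, q1, q2, q3, q5, q10, q11}

q1 on 1 → {q11}.
No 1-transition from q7.
Union after reading 1: {q11}.
Now take the lambda-closure:
From q11 via lambda: add q5.
From q5 via lambda: add q1, q3, q10.
From q10 via lambda: add q0.
From q0 via lambda: add q2.
No new states can be added; the closed set is {q0, q1, q2, q3, q5, q10, q11}.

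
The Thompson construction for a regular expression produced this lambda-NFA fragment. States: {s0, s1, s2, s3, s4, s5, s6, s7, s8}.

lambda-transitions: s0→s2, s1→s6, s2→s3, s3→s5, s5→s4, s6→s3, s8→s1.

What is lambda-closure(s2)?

Start with {s2}.
From s2 via lambda: add s3.
From s3 via lambda: add s5.
From s5 via lambda: add s4.
No new states can be added; the closed set is {s2, s3, s4, s5}.

{s2, s3, s4, s5}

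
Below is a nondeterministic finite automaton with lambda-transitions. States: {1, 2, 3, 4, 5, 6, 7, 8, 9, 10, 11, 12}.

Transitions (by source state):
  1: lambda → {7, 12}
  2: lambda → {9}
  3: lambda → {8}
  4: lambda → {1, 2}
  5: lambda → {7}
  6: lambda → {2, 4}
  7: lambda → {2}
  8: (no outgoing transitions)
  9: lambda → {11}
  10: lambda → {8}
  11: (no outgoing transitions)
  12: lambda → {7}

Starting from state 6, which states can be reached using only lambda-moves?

{1, 2, 4, 6, 7, 9, 11, 12}

Start with {6}.
From 6 via lambda: add 2, 4.
From 2 via lambda: add 9.
From 4 via lambda: add 1.
From 1 via lambda: add 7, 12.
From 9 via lambda: add 11.
No new states can be added; the closed set is {1, 2, 4, 6, 7, 9, 11, 12}.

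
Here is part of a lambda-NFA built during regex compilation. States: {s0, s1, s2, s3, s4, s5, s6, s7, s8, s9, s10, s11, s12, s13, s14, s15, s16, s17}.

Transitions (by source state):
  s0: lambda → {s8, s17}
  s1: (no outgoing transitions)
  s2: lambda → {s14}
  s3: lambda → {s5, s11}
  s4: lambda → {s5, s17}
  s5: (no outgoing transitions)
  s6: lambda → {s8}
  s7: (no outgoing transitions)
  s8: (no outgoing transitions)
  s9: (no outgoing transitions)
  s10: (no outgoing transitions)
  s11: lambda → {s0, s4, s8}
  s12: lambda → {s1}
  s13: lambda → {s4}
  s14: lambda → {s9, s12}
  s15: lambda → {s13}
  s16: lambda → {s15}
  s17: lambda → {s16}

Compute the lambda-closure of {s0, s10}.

Start with {s0, s10}.
From s0 via lambda: add s8, s17.
From s17 via lambda: add s16.
From s16 via lambda: add s15.
From s15 via lambda: add s13.
From s13 via lambda: add s4.
From s4 via lambda: add s5.
No new states can be added; the closed set is {s0, s4, s5, s8, s10, s13, s15, s16, s17}.

{s0, s4, s5, s8, s10, s13, s15, s16, s17}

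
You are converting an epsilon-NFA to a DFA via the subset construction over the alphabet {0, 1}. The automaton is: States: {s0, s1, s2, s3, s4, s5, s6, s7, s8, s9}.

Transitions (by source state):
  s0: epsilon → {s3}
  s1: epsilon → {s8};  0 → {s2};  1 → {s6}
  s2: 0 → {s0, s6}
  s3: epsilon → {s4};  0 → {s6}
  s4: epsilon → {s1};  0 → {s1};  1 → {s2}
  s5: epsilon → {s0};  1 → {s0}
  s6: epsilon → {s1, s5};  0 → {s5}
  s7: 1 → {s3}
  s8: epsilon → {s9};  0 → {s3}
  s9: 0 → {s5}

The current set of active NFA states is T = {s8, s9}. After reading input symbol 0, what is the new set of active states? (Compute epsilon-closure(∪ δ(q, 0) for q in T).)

{s0, s1, s3, s4, s5, s8, s9}

s8 on 0 → {s3}.
s9 on 0 → {s5}.
Union after reading 0: {s3, s5}.
Now take the epsilon-closure:
From s3 via epsilon: add s4.
From s5 via epsilon: add s0.
From s4 via epsilon: add s1.
From s1 via epsilon: add s8.
From s8 via epsilon: add s9.
No new states can be added; the closed set is {s0, s1, s3, s4, s5, s8, s9}.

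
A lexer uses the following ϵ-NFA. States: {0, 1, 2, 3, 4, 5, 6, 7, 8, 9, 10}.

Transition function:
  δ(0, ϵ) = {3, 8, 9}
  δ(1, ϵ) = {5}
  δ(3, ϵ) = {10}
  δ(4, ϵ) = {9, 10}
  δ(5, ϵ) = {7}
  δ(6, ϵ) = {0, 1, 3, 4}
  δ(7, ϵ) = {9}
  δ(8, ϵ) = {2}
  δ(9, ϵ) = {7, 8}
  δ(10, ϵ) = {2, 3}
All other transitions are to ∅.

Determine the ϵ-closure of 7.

Start with {7}.
From 7 via ϵ: add 9.
From 9 via ϵ: add 8.
From 8 via ϵ: add 2.
No new states can be added; the closed set is {2, 7, 8, 9}.

{2, 7, 8, 9}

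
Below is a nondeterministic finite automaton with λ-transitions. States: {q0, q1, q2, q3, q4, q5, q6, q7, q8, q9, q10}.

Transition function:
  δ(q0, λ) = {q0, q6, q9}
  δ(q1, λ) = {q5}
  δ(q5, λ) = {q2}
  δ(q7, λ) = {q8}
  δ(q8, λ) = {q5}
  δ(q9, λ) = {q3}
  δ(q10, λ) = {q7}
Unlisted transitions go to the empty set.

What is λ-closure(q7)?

Start with {q7}.
From q7 via λ: add q8.
From q8 via λ: add q5.
From q5 via λ: add q2.
No new states can be added; the closed set is {q2, q5, q7, q8}.

{q2, q5, q7, q8}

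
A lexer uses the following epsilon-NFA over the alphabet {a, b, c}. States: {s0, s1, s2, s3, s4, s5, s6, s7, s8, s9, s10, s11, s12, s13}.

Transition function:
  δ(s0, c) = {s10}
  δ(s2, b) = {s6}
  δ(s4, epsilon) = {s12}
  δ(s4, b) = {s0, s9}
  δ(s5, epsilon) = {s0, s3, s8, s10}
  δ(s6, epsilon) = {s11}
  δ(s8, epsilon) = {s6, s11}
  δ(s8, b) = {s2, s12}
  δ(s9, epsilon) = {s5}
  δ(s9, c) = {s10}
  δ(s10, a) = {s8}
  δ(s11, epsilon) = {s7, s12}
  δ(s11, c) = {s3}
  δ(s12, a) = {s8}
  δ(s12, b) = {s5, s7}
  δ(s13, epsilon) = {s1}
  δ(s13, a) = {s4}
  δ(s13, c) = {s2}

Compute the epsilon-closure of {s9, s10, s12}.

Start with {s9, s10, s12}.
From s9 via epsilon: add s5.
From s5 via epsilon: add s0, s3, s8.
From s8 via epsilon: add s6, s11.
From s11 via epsilon: add s7.
No new states can be added; the closed set is {s0, s3, s5, s6, s7, s8, s9, s10, s11, s12}.

{s0, s3, s5, s6, s7, s8, s9, s10, s11, s12}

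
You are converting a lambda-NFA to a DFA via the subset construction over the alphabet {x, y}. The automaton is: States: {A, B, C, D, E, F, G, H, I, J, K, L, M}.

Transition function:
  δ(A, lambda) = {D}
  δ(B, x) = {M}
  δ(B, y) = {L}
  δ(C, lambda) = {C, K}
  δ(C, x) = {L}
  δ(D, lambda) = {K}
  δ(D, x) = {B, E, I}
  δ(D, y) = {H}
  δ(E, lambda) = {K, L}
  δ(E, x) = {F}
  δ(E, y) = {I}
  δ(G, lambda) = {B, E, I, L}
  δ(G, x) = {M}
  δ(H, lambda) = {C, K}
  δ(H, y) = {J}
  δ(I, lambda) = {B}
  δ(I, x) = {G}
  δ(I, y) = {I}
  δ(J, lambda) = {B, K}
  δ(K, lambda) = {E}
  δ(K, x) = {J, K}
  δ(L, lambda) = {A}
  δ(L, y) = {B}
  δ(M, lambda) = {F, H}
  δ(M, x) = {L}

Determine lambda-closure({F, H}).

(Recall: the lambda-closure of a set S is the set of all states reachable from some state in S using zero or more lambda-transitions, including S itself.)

{A, C, D, E, F, H, K, L}

Start with {F, H}.
From H via lambda: add C, K.
From K via lambda: add E.
From E via lambda: add L.
From L via lambda: add A.
From A via lambda: add D.
No new states can be added; the closed set is {A, C, D, E, F, H, K, L}.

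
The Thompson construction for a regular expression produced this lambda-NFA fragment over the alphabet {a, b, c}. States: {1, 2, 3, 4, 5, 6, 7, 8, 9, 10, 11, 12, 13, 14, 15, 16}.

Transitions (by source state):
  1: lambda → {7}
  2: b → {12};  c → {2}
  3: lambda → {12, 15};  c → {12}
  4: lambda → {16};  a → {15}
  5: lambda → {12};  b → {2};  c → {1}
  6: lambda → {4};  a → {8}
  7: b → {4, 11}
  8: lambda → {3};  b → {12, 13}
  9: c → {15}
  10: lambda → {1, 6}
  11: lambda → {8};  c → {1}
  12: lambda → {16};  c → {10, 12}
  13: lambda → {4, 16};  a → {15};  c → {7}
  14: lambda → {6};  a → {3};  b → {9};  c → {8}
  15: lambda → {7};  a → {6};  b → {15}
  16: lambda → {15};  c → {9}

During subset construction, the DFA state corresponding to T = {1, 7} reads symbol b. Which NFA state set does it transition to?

7 on b → {4, 11}.
No b-transition from 1.
Union after reading b: {4, 11}.
Now take the lambda-closure:
From 4 via lambda: add 16.
From 11 via lambda: add 8.
From 8 via lambda: add 3.
From 16 via lambda: add 15.
From 3 via lambda: add 12.
From 15 via lambda: add 7.
No new states can be added; the closed set is {3, 4, 7, 8, 11, 12, 15, 16}.

{3, 4, 7, 8, 11, 12, 15, 16}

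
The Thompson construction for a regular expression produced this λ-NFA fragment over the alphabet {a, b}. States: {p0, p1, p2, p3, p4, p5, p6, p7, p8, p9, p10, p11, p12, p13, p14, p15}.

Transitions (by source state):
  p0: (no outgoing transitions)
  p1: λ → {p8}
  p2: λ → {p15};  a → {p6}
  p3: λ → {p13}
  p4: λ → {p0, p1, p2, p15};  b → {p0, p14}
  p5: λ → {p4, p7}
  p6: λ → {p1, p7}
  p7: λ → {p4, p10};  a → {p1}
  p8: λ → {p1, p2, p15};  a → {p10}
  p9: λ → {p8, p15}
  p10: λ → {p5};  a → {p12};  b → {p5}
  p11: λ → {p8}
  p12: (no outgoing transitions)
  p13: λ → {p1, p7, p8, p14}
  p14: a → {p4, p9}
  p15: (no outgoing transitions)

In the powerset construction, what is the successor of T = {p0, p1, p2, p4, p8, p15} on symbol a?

p2 on a → {p6}.
p8 on a → {p10}.
No a-transition from p0, p1, p4, p15.
Union after reading a: {p6, p10}.
Now take the λ-closure:
From p6 via λ: add p1, p7.
From p10 via λ: add p5.
From p1 via λ: add p8.
From p5 via λ: add p4.
From p4 via λ: add p0, p2, p15.
No new states can be added; the closed set is {p0, p1, p2, p4, p5, p6, p7, p8, p10, p15}.

{p0, p1, p2, p4, p5, p6, p7, p8, p10, p15}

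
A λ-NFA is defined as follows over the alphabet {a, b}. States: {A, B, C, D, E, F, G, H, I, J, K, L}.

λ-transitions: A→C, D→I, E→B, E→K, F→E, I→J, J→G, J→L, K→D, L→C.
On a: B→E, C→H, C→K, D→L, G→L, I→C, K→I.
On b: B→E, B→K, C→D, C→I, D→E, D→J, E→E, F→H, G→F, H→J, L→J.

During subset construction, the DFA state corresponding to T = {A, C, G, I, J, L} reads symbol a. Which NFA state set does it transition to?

C on a → {H, K}.
G on a → {L}.
I on a → {C}.
No a-transition from A, J, L.
Union after reading a: {C, H, K, L}.
Now take the λ-closure:
From K via λ: add D.
From D via λ: add I.
From I via λ: add J.
From J via λ: add G.
No new states can be added; the closed set is {C, D, G, H, I, J, K, L}.

{C, D, G, H, I, J, K, L}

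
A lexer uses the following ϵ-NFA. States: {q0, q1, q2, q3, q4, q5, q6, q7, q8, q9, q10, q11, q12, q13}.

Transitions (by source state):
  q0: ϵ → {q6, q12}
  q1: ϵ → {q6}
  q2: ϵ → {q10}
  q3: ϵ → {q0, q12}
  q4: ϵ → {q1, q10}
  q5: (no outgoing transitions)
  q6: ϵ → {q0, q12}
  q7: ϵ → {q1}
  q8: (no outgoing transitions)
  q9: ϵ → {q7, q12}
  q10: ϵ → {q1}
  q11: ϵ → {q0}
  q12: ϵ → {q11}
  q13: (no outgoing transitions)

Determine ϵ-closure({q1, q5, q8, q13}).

Start with {q1, q5, q8, q13}.
From q1 via ϵ: add q6.
From q6 via ϵ: add q0, q12.
From q12 via ϵ: add q11.
No new states can be added; the closed set is {q0, q1, q5, q6, q8, q11, q12, q13}.

{q0, q1, q5, q6, q8, q11, q12, q13}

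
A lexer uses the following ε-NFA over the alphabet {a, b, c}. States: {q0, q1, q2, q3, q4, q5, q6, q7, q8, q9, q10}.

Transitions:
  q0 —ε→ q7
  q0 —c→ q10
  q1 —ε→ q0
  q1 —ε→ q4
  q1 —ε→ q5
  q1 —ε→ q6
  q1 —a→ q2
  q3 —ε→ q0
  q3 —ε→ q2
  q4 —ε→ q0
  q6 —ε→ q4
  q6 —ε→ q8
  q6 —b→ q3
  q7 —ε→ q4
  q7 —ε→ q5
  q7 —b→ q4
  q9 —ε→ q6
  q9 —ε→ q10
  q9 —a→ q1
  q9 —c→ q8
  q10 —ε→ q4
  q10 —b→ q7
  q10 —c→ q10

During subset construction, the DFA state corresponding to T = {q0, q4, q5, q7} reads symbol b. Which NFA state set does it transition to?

{q0, q4, q5, q7}

q7 on b → {q4}.
No b-transition from q0, q4, q5.
Union after reading b: {q4}.
Now take the ε-closure:
From q4 via ε: add q0.
From q0 via ε: add q7.
From q7 via ε: add q5.
No new states can be added; the closed set is {q0, q4, q5, q7}.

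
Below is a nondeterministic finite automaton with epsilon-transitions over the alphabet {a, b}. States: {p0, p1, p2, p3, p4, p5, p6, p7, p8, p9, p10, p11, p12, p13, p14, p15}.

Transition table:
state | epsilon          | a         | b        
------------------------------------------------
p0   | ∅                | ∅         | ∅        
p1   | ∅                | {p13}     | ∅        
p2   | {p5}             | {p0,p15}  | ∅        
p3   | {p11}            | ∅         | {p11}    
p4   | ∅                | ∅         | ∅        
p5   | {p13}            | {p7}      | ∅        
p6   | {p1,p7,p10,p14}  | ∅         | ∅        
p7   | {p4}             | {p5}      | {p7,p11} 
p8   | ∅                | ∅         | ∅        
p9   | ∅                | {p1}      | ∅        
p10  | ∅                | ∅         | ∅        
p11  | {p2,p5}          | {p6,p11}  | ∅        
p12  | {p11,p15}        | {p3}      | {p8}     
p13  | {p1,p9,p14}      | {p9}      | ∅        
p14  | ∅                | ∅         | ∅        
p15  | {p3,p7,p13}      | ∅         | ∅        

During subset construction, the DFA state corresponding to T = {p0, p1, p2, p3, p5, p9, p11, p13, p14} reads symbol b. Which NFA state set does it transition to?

p3 on b → {p11}.
No b-transition from p0, p1, p2, p5, p9, p11, p13, p14.
Union after reading b: {p11}.
Now take the epsilon-closure:
From p11 via epsilon: add p2, p5.
From p5 via epsilon: add p13.
From p13 via epsilon: add p1, p9, p14.
No new states can be added; the closed set is {p1, p2, p5, p9, p11, p13, p14}.

{p1, p2, p5, p9, p11, p13, p14}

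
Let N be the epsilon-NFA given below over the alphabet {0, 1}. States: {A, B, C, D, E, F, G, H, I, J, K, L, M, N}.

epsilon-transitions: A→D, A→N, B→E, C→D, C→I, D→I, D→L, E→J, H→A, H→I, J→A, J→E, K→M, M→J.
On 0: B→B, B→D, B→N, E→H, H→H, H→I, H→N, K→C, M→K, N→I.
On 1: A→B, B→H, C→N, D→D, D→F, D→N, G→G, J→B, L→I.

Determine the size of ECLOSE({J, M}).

8

Start with {J, M}.
From J via epsilon: add A, E.
From A via epsilon: add D, N.
From D via epsilon: add I, L.
epsilon-closure = {A, D, E, I, J, L, M, N}, which has 8 states.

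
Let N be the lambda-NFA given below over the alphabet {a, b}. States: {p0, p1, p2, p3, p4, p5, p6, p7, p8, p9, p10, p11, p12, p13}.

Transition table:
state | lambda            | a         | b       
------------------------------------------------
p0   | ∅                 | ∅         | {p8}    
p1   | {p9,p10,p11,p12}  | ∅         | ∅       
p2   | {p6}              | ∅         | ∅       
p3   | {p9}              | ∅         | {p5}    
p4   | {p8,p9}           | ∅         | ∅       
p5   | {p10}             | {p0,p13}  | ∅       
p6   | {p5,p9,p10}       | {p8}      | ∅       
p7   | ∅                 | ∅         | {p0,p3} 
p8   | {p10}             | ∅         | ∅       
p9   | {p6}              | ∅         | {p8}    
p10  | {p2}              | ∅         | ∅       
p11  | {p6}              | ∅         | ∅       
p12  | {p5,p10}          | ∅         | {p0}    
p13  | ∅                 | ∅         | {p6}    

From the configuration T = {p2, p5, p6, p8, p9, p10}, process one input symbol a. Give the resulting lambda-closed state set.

{p0, p2, p5, p6, p8, p9, p10, p13}

p5 on a → {p0, p13}.
p6 on a → {p8}.
No a-transition from p2, p8, p9, p10.
Union after reading a: {p0, p8, p13}.
Now take the lambda-closure:
From p8 via lambda: add p10.
From p10 via lambda: add p2.
From p2 via lambda: add p6.
From p6 via lambda: add p5, p9.
No new states can be added; the closed set is {p0, p2, p5, p6, p8, p9, p10, p13}.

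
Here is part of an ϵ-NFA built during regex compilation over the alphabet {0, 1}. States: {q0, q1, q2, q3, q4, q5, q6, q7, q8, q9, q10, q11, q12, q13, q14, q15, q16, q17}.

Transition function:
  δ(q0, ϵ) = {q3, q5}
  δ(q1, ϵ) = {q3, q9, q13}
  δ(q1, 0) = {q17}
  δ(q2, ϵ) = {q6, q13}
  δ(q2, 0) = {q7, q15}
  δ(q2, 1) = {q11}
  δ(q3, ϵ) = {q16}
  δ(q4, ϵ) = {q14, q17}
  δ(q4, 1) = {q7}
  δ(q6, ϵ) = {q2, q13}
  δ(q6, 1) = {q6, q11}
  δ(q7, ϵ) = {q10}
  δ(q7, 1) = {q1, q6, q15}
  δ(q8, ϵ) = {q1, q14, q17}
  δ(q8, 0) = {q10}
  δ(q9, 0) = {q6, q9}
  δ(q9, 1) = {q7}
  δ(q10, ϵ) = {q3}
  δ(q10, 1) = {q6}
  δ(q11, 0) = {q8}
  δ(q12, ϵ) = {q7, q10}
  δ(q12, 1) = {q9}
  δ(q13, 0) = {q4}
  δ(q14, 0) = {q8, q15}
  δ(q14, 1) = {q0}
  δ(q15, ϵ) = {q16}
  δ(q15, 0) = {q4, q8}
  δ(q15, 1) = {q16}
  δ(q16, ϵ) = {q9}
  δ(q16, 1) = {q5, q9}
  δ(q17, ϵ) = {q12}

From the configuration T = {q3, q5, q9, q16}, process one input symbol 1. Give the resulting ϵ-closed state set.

q9 on 1 → {q7}.
q16 on 1 → {q5, q9}.
No 1-transition from q3, q5.
Union after reading 1: {q5, q7, q9}.
Now take the ϵ-closure:
From q7 via ϵ: add q10.
From q10 via ϵ: add q3.
From q3 via ϵ: add q16.
No new states can be added; the closed set is {q3, q5, q7, q9, q10, q16}.

{q3, q5, q7, q9, q10, q16}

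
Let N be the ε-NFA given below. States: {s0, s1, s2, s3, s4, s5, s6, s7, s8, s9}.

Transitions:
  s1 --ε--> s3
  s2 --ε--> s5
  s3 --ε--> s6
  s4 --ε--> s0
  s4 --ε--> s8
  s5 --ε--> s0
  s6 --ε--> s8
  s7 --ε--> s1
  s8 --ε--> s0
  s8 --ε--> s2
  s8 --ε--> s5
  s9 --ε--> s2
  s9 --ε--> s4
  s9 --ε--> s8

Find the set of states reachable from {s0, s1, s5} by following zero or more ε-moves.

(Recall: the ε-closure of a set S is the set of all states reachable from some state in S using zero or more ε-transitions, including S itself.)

{s0, s1, s2, s3, s5, s6, s8}

Start with {s0, s1, s5}.
From s1 via ε: add s3.
From s3 via ε: add s6.
From s6 via ε: add s8.
From s8 via ε: add s2.
No new states can be added; the closed set is {s0, s1, s2, s3, s5, s6, s8}.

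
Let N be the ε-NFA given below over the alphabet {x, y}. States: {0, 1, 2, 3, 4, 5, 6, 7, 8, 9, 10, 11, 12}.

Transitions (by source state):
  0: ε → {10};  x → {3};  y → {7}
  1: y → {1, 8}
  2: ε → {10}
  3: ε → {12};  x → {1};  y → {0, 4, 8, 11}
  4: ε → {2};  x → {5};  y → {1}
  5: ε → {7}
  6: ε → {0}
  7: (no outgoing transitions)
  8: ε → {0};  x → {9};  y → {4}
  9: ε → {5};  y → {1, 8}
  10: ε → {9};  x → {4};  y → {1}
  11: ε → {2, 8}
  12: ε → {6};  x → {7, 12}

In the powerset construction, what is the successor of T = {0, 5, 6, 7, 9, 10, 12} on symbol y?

{0, 1, 5, 7, 8, 9, 10}

0 on y → {7}.
9 on y → {1, 8}.
10 on y → {1}.
No y-transition from 5, 6, 7, 12.
Union after reading y: {1, 7, 8}.
Now take the ε-closure:
From 8 via ε: add 0.
From 0 via ε: add 10.
From 10 via ε: add 9.
From 9 via ε: add 5.
No new states can be added; the closed set is {0, 1, 5, 7, 8, 9, 10}.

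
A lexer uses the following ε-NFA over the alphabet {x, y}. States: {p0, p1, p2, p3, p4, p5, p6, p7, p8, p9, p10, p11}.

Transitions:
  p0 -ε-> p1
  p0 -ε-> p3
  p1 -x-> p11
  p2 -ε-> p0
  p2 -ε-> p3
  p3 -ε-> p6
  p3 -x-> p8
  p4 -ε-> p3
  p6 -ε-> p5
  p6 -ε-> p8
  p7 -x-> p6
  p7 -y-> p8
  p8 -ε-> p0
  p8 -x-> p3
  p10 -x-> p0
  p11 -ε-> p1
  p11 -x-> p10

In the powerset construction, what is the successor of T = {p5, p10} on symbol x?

p10 on x → {p0}.
No x-transition from p5.
Union after reading x: {p0}.
Now take the ε-closure:
From p0 via ε: add p1, p3.
From p3 via ε: add p6.
From p6 via ε: add p5, p8.
No new states can be added; the closed set is {p0, p1, p3, p5, p6, p8}.

{p0, p1, p3, p5, p6, p8}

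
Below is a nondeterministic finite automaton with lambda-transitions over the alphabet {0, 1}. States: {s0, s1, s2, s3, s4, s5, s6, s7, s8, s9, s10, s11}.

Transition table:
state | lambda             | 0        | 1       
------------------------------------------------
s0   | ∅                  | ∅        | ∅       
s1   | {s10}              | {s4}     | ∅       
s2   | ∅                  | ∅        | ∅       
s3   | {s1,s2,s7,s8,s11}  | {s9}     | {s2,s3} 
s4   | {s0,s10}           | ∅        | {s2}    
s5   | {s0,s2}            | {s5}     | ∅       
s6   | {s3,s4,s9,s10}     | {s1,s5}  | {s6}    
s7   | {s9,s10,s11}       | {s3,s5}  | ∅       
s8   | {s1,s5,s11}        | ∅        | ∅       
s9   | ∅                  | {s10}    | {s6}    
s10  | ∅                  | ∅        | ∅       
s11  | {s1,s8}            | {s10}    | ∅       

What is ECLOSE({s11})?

{s0, s1, s2, s5, s8, s10, s11}

Start with {s11}.
From s11 via lambda: add s1, s8.
From s1 via lambda: add s10.
From s8 via lambda: add s5.
From s5 via lambda: add s0, s2.
No new states can be added; the closed set is {s0, s1, s2, s5, s8, s10, s11}.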